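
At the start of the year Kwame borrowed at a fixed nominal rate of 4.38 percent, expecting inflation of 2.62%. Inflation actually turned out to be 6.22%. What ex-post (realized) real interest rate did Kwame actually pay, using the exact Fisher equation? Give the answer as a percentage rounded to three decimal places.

Ex-post: (1 + 0.0438)/(1 + 0.0622) − 1 = -1.7323%
So the realized real rate is -1.732%.

-1.732%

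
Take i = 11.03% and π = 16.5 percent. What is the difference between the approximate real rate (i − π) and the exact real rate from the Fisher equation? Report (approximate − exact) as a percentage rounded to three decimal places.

-0.775%

Approximate: r ≈ 11.030% − 16.500% = -5.4700%
Exact: (1 + 0.1103)/(1 + 0.1650) − 1 = -4.6953%
Error = -5.4700% − (-4.6953%) = -0.7747% → -0.775%.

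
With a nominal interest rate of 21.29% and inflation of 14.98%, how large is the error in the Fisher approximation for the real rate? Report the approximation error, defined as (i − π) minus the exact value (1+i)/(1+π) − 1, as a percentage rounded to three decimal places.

0.822%

Approximate: r ≈ 21.290% − 14.980% = 6.3100%
Exact: (1 + 0.2129)/(1 + 0.1498) − 1 = 5.4879%
Error = 6.3100% − 5.4879% = 0.8221% → 0.822%.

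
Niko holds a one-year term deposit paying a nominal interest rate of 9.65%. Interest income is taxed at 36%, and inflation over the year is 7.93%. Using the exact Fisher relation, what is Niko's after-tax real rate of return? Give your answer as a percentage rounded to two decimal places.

-1.63%

After-tax nominal return = 9.65% × (1 − 0.36) = 6.1760%.
1 + r = 1.06176 / 1.07930 = 0.983749
After-tax real rate = 0.983749 − 1 → -1.63%.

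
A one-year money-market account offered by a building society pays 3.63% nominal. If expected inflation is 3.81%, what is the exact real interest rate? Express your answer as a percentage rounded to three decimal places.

1 + r = 1.03630 / 1.03810 = 0.998266
r = 0.998266 − 1 = -0.1734%, i.e. -0.173%.

-0.173%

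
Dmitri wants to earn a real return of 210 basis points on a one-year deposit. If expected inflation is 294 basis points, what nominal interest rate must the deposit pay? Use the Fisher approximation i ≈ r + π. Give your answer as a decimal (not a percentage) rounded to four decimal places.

i ≈ r + π = 2.1% + 2.94% = 0.0504.

0.0504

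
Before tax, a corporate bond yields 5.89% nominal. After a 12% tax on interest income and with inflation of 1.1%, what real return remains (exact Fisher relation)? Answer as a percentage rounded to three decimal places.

After-tax nominal return = 5.89% × (1 − 0.12) = 5.1832%.
1 + r = 1.051832 / 1.01100 = 1.040388
After-tax real rate = 1.040388 − 1 → 4.039%.

4.039%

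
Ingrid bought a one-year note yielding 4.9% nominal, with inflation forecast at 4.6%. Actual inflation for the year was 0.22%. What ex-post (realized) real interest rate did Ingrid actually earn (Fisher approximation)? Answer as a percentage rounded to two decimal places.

4.68%

Ex-post: 4.9% − 0.22% = 4.680%
So the realized real rate is 4.68%.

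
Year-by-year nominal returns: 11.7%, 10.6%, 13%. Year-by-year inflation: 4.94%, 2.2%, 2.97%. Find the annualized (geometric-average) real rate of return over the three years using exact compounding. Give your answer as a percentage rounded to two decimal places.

Compound the nominal returns: 1.1170 × 1.1060 × 1.1300 = 1.39600426.
Compound inflation: 1.0494 × 1.0220 × 1.0297 = 1.10433966.
Deflate: 1.39600426 / 1.10433966 = 1.26410770.
Annualized real rate = 1.26410770^(1/3) − 1 = 8.1255% → 8.13%.

8.13%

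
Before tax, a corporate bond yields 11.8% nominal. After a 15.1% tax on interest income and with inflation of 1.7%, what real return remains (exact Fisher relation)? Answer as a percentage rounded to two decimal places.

8.18%

After-tax nominal return = 11.8% × (1 − 0.151) = 10.0182%.
1 + r = 1.100182 / 1.01700 = 1.081792
After-tax real rate = 1.081792 − 1 → 8.18%.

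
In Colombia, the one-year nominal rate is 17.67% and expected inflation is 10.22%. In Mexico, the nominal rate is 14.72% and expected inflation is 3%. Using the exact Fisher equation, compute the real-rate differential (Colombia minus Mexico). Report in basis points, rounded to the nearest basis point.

-462 basis points

Colombia: (1 + 0.1767)/(1 + 0.1022) − 1 = 6.7592%
Mexico: (1 + 0.1472)/(1 + 0.0300) − 1 = 11.3786%
Differential = 6.7592% − 11.3786% = -4.6194% → -462 basis points.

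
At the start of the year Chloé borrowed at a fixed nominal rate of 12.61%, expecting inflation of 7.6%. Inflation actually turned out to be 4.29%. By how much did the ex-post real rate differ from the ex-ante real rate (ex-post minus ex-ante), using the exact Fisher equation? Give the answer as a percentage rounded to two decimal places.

3.32%

Ex-ante: (1 + 0.1261)/(1 + 0.0760) − 1 = 4.6561%
Ex-post: (1 + 0.1261)/(1 + 0.0429) − 1 = 7.9778%
Difference (ex-post − ex-ante) = 3.3216% → 3.32%.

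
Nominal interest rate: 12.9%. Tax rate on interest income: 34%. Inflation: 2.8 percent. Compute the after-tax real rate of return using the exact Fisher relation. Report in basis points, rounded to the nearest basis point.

After-tax nominal return = 12.9% × (1 − 0.34) = 8.5140%.
1 + r = 1.08514 / 1.02800 = 1.055584
After-tax real rate = 1.055584 − 1 → 556 basis points.

556 basis points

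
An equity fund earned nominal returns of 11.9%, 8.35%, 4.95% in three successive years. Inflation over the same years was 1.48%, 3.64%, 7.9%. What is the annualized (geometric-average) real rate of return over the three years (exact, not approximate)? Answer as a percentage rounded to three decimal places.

3.889%

Nominal growth factor = 1.1190 × 1.0835 × 1.0495 = 1.27245211
Price-level growth factor = 1.0148 × 1.0364 × 1.0790 = 1.13482608
Real growth factor = 1.27245211 / 1.13482608 = 1.12127500
Annualized real rate = 1.12127500^(1/3) − 1 = 3.8893% → 3.889%.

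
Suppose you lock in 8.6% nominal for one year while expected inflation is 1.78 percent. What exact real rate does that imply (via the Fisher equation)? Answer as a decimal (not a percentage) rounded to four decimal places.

0.0670

By the Fisher equation, 1 + r = (1 + i)/(1 + π).
1 + r = 1.08600 / 1.01780 = 1.067007
r = 1.067007 − 1 = 6.7007%, i.e. 0.0670.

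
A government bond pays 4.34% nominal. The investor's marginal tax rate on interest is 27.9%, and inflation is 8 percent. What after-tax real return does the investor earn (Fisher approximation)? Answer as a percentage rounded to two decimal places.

After-tax nominal return = 4.34% × (1 − 0.279) = 3.12914%.
r ≈ 3.12914% − 8% → -4.87%.

-4.87%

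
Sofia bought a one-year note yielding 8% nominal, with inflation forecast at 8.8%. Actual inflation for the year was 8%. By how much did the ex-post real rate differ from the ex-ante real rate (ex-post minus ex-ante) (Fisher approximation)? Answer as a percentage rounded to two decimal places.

Ex-ante: 8% − 8.8% = -0.800%
Ex-post: 8% − 8% = 0.000%
Difference (ex-post − ex-ante) = 0.8000% → 0.80%.

0.80%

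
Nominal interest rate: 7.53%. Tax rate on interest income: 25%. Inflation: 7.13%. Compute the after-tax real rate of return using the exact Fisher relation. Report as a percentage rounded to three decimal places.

After-tax nominal return = 7.53% × (1 − 0.25) = 5.6475%.
1 + r = 1.056475 / 1.07130 = 0.986162
After-tax real rate = 0.986162 − 1 → -1.384%.

-1.384%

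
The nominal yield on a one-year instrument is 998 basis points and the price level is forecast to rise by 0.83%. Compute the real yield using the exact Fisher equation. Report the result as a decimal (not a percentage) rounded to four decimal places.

1 + r = 1.09980 / 1.00830 = 1.090747
r = 1.090747 − 1 = 9.0747%, i.e. 0.0907.

0.0907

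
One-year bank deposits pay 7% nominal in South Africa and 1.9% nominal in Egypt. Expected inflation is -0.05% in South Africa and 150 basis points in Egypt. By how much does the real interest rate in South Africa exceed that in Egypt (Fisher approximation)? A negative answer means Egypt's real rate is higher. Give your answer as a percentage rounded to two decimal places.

6.65%

South Africa: 7% − (-0.05%) = 7.050%
Egypt: 1.9% − 1.5% = 0.400%
Differential = 6.650% → 6.65%.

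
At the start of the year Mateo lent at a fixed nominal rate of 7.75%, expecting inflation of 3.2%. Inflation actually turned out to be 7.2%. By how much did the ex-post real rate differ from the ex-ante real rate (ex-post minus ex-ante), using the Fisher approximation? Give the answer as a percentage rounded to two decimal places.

-4.00%

Ex-ante: 7.75% − 3.2% = 4.550%
Ex-post: 7.75% − 7.2% = 0.550%
Difference (ex-post − ex-ante) = -4.0000% → -4.00%.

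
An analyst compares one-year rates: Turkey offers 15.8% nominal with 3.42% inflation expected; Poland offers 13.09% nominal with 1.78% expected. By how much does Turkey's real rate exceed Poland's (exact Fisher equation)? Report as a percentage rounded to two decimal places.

Turkey: (1 + 0.1580)/(1 + 0.0342) − 1 = 11.9706%
Poland: (1 + 0.1309)/(1 + 0.0178) − 1 = 11.1122%
Differential = 11.9706% − 11.1122% = 0.8584% → 0.86%.

0.86%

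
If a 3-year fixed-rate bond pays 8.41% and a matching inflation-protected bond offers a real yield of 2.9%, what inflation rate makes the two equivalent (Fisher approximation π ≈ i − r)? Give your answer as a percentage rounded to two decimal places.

π ≈ i − r = 8.41% − 2.9% → 5.51%.

5.51%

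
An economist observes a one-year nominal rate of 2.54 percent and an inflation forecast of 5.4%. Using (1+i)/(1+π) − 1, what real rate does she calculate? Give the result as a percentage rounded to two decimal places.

By the Fisher equation, 1 + r = (1 + i)/(1 + π).
1 + r = 1.02540 / 1.05400 = 0.972865
r = 0.972865 − 1 = -2.7135%, i.e. -2.71%.

-2.71%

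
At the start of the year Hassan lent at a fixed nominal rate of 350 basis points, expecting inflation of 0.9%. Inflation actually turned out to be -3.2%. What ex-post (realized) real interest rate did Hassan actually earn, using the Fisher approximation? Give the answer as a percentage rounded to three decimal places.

Ex-post: 3.5% − (-3.2%) = 6.700%
So the realized real rate is 6.700%.

6.700%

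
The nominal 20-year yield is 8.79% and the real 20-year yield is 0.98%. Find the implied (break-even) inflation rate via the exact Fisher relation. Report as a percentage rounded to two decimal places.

(1 + π) = (1 + i)/(1 + r) = 1.08790 / 1.00980 = 1.077342
Break-even inflation = 1.077342 − 1 → 7.73%.

7.73%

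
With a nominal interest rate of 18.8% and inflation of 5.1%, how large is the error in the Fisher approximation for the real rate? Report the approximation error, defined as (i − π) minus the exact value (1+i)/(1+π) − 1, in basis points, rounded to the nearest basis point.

Approximate: r ≈ 18.800% − 5.100% = 13.7000%
Exact: (1 + 0.1880)/(1 + 0.0510) − 1 = 13.0352%
Error = 13.7000% − 13.0352% = 0.6648% → 66 basis points.

66 basis points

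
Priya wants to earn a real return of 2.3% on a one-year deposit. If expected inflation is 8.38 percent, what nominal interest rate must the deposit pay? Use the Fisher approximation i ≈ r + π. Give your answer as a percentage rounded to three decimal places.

i ≈ r + π = 2.3% + 8.38% = 10.680%.

10.680%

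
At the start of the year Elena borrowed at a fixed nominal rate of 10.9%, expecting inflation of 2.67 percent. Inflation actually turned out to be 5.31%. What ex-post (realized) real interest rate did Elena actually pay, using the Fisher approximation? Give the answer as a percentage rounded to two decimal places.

5.59%

Ex-post: 10.9% − 5.31% = 5.590%
So the realized real rate is 5.59%.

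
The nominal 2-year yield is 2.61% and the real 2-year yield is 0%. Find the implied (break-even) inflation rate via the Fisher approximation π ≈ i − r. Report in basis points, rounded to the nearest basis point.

π ≈ i − r = 2.61% − 0% → 261 basis points.

261 basis points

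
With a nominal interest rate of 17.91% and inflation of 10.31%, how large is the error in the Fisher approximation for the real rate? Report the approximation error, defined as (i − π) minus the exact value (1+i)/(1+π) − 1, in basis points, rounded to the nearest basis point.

Approximate: r ≈ 17.910% − 10.310% = 7.6000%
Exact: (1 + 0.1791)/(1 + 0.1031) − 1 = 6.8897%
Error = 7.6000% − 6.8897% = 0.7103% → 71 basis points.

71 basis points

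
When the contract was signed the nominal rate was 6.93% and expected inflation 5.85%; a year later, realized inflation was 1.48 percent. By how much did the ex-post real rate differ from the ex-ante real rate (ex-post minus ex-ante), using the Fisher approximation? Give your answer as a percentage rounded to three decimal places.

4.370%

Ex-ante: 6.93% − 5.85% = 1.080%
Ex-post: 6.93% − 1.48% = 5.450%
Difference (ex-post − ex-ante) = 4.3700% → 4.370%.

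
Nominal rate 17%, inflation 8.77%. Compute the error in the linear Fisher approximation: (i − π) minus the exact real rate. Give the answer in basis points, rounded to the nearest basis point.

66 basis points

Approximate: r ≈ 17.000% − 8.770% = 8.2300%
Exact: (1 + 0.1700)/(1 + 0.0877) − 1 = 7.5664%
Error = 8.2300% − 7.5664% = 0.6636% → 66 basis points.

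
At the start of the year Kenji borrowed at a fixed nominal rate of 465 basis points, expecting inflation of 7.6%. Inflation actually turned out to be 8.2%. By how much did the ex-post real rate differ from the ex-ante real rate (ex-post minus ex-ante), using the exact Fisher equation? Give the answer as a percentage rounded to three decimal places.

-0.539%

Ex-ante: (1 + 0.0465)/(1 + 0.0760) − 1 = -2.7416%
Ex-post: (1 + 0.0465)/(1 + 0.0820) − 1 = -3.2810%
Difference (ex-post − ex-ante) = -0.5393% → -0.539%.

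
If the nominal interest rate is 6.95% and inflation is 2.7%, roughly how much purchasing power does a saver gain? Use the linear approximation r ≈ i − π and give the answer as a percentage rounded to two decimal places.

4.25%

r ≈ i − π = 6.95% − 2.7% = 4.25%.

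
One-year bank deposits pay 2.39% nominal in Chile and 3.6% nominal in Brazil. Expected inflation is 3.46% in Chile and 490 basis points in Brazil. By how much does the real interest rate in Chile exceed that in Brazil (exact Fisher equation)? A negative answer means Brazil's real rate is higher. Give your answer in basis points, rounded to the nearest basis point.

Chile: (1 + 0.0239)/(1 + 0.0346) − 1 = -1.0342%
Brazil: (1 + 0.0360)/(1 + 0.0490) − 1 = -1.2393%
Differential = -1.0342% − (-1.2393%) = 0.2051% → 21 basis points.

21 basis points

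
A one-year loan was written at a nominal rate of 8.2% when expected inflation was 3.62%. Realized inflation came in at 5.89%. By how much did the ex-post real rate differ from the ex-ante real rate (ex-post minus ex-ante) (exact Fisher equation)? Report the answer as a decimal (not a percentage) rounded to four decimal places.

-0.0224

Ex-ante: (1 + 0.0820)/(1 + 0.0362) − 1 = 4.4200%
Ex-post: (1 + 0.0820)/(1 + 0.0589) − 1 = 2.1815%
Difference (ex-post − ex-ante) = -2.2385% → -0.0224.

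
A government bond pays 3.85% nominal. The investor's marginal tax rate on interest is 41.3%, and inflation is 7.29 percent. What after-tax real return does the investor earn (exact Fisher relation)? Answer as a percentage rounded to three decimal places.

After-tax nominal return = 3.85% × (1 − 0.413) = 2.25995%.
1 + r = 1.0225995 / 1.07290 = 0.953117
After-tax real rate = 0.953117 − 1 → -4.688%.

-4.688%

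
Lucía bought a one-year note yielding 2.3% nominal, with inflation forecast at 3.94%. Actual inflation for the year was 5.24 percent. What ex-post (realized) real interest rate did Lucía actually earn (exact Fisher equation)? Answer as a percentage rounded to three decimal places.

Ex-post: (1 + 0.0230)/(1 + 0.0524) − 1 = -2.7936%
So the realized real rate is -2.794%.

-2.794%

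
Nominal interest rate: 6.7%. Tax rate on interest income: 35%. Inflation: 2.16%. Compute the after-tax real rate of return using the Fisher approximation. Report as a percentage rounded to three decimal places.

2.195%

After-tax nominal return = 6.7% × (1 − 0.35) = 4.3550%.
r ≈ 4.3550% − 2.16% → 2.195%.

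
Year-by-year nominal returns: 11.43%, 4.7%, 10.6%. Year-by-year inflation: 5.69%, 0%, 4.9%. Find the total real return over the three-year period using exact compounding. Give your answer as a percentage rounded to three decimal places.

Nominal growth factor = 1.1143 × 1.0470 × 1.1060 = 1.290339
Price-level growth factor = 1.0569 × 1.0000 × 1.0490 = 1.108688
Real growth factor = 1.290339 / 1.108688 = 1.163843
Total real return = 1.163843 − 1 → 16.384%.

16.384%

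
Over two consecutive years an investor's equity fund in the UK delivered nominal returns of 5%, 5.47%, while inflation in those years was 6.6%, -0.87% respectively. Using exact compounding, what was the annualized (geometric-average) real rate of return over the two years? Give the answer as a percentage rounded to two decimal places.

2.37%

Nominal growth factor = 1.0500 × 1.0547 = 1.10743500
Price-level growth factor = 1.0660 × 0.9913 = 1.05672580
Real growth factor = 1.10743500 / 1.05672580 = 1.04798709
Annualized real rate = 1.04798709^(1/2) − 1 = 2.3712% → 2.37%.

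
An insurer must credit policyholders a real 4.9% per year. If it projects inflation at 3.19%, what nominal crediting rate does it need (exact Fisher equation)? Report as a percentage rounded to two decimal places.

8.25%

(1 + i) = (1 + r)(1 + π) = 1.04900 × 1.03190 = 1.0824631
i = 1.0824631 − 1, so the required nominal rate is 8.25%.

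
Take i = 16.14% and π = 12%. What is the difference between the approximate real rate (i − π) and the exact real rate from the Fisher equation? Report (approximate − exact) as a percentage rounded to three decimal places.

Approximate: r ≈ 16.140% − 12.000% = 4.1400%
Exact: (1 + 0.1614)/(1 + 0.1200) − 1 = 3.6964%
Error = 4.1400% − 3.6964% = 0.4436% → 0.444%.

0.444%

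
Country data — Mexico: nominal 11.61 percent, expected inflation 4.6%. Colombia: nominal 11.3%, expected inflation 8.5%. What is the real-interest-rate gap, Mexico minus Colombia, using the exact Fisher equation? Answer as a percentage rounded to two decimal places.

Mexico: (1 + 0.1161)/(1 + 0.0460) − 1 = 6.7017%
Colombia: (1 + 0.1130)/(1 + 0.0850) − 1 = 2.5806%
Differential = 6.7017% − 2.5806% = 4.1211% → 4.12%.

4.12%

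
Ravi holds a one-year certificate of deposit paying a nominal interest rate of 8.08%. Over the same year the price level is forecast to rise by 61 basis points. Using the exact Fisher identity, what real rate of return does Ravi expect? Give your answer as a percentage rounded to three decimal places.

By the Fisher identity, 1 + r = (1 + i)/(1 + π).
1 + r = 1.08080 / 1.00610 = 1.074247
r = 1.074247 − 1 = 7.4247%, i.e. 7.425%.

7.425%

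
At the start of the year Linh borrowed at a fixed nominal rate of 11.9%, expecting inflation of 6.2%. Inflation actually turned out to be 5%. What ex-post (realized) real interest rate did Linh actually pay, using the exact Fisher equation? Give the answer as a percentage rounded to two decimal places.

Ex-post: (1 + 0.1190)/(1 + 0.0500) − 1 = 6.5714%
So the realized real rate is 6.57%.

6.57%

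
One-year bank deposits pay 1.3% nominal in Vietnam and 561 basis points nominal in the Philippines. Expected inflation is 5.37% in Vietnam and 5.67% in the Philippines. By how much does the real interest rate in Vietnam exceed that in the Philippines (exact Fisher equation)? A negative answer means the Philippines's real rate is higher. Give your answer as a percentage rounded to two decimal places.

Vietnam: (1 + 0.0130)/(1 + 0.0537) − 1 = -3.8626%
The Philippines: (1 + 0.0561)/(1 + 0.0567) − 1 = -0.0568%
Differential = -3.8626% − (-0.0568%) = -3.8058% → -3.81%.

-3.81%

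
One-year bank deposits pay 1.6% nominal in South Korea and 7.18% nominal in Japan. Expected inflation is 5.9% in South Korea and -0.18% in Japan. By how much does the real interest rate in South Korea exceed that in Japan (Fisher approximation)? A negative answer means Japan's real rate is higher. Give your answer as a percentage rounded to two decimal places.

South Korea: 1.6% − 5.9% = -4.300%
Japan: 7.18% − (-0.18%) = 7.360%
Differential = -11.660% → -11.66%.

-11.66%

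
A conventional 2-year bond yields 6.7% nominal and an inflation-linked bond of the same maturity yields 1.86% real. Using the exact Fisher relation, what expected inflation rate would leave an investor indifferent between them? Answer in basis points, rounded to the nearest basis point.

475 basis points

(1 + π) = (1 + i)/(1 + r) = 1.06700 / 1.01860 = 1.047516
Break-even inflation = 1.047516 − 1 → 475 basis points.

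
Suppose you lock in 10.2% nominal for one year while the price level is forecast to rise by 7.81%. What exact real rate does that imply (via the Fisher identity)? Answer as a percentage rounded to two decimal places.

By the Fisher identity, 1 + r = (1 + i)/(1 + π).
1 + r = 1.10200 / 1.07810 = 1.022169
r = 1.022169 − 1 = 2.2169%, i.e. 2.22%.

2.22%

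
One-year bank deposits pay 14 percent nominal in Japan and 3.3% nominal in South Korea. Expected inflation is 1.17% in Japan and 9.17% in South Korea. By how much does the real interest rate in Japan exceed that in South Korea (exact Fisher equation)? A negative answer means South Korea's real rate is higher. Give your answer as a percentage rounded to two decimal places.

Japan: (1 + 0.1400)/(1 + 0.0117) − 1 = 12.6816%
South Korea: (1 + 0.0330)/(1 + 0.0917) − 1 = -5.3769%
Differential = 12.6816% − (-5.3769%) = 18.0586% → 18.06%.

18.06%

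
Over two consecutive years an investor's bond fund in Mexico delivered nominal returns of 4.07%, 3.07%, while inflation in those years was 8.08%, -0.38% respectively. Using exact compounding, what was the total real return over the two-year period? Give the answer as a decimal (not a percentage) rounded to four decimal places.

Compound the nominal returns: 1.0407 × 1.0307 = 1.072649.
Compound inflation: 1.0808 × 0.9962 = 1.076693.
Deflate: 1.072649 / 1.076693 = 0.996245.
Total real return = 0.996245 − 1 → -0.0038.

-0.0038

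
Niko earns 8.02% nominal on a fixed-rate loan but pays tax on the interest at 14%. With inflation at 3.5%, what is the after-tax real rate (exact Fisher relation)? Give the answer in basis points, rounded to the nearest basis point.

After-tax nominal return = 8.02% × (1 − 0.14) = 6.8972%.
1 + r = 1.068972 / 1.03500 = 1.032823
After-tax real rate = 1.032823 − 1 → 328 basis points.

328 basis points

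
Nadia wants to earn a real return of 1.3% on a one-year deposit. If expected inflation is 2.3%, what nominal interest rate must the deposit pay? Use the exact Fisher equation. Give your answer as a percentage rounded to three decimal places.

(1 + i) = (1 + r)(1 + π) = 1.01300 × 1.02300 = 1.036299
i = 1.036299 − 1, so the required nominal rate is 3.630%.

3.630%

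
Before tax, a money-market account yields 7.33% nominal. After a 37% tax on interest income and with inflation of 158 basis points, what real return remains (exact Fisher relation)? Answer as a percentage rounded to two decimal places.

After-tax nominal return = 7.33% × (1 − 0.37) = 4.6179%.
1 + r = 1.046179 / 1.01580 = 1.029906
After-tax real rate = 1.029906 − 1 → 2.99%.

2.99%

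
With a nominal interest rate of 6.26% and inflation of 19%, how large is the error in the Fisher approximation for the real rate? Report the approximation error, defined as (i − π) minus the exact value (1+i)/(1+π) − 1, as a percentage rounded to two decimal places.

Approximate: r ≈ 6.260% − 19.000% = -12.7400%
Exact: (1 + 0.0626)/(1 + 0.1900) − 1 = -10.7059%
Error = -12.7400% − (-10.7059%) = -2.0341% → -2.03%.

-2.03%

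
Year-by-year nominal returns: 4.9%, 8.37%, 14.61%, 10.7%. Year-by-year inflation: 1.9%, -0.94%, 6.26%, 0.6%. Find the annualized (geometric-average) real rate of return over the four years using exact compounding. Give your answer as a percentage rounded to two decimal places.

Nominal growth factor = 1.0490 × 1.0837 × 1.1461 × 1.1070 = 1.44229698
Price-level growth factor = 1.0190 × 0.9906 × 1.0626 × 1.0060 = 1.07904685
Real growth factor = 1.44229698 / 1.07904685 = 1.33663982
Annualized real rate = 1.33663982^(1/4) − 1 = 7.5236% → 7.52%.

7.52%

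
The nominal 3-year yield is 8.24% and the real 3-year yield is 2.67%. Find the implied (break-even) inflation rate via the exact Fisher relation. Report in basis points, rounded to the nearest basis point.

(1 + π) = (1 + i)/(1 + r) = 1.08240 / 1.02670 = 1.054251
Break-even inflation = 1.054251 − 1 → 543 basis points.

543 basis points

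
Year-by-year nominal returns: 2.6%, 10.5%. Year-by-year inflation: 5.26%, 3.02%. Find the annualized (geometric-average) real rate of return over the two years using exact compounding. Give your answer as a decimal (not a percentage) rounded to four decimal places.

0.0225

Nominal growth factor = 1.0260 × 1.1050 = 1.13373000
Price-level growth factor = 1.0526 × 1.0302 = 1.08438852
Real growth factor = 1.13373000 / 1.08438852 = 1.04550166
Annualized real rate = 1.04550166^(1/2) − 1 = 2.2498% → 0.0225.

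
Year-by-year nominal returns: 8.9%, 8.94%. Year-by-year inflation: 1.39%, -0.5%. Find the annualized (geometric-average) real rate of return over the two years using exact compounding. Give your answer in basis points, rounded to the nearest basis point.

844 basis points

Nominal growth factor = 1.0890 × 1.0894 = 1.18635660
Price-level growth factor = 1.0139 × 0.9950 = 1.00883050
Real growth factor = 1.18635660 / 1.00883050 = 1.17597218
Annualized real rate = 1.17597218^(1/2) − 1 = 8.4423% → 844 basis points.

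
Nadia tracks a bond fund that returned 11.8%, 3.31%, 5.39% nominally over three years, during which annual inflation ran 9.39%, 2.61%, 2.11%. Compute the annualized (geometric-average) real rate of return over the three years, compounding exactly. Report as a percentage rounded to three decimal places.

Compound the nominal returns: 1.1180 × 1.0331 × 1.0539 = 1.21726061.
Compound inflation: 1.0939 × 1.0261 × 1.0211 = 1.14613450.
Deflate: 1.21726061 / 1.14613450 = 1.06205739.
Annualized real rate = 1.06205739^(1/3) − 1 = 2.0272% → 2.027%.

2.027%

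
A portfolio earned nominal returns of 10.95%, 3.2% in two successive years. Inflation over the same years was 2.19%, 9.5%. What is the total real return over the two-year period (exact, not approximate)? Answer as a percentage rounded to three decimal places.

2.326%

Nominal growth factor = 1.1095 × 1.0320 = 1.145004
Price-level growth factor = 1.0219 × 1.0950 = 1.118981
Real growth factor = 1.145004 / 1.118981 = 1.023256
Total real return = 1.023256 − 1 → 2.326%.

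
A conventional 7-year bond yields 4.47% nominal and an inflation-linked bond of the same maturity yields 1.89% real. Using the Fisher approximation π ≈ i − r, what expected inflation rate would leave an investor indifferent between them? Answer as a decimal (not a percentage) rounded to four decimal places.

π ≈ i − r = 4.47% − 1.89% → 0.0258.

0.0258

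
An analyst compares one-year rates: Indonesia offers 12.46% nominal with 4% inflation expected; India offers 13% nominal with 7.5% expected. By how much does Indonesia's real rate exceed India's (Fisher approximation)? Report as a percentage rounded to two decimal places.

2.96%

Indonesia: 12.46% − 4% = 8.460%
India: 13% − 7.5% = 5.500%
Differential = 2.960% → 2.96%.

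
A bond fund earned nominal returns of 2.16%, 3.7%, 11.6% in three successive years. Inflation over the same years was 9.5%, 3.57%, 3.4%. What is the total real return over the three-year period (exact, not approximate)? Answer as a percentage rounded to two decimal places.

Nominal growth factor = 1.0216 × 1.0370 × 1.1160 = 1.182290
Price-level growth factor = 1.0950 × 1.0357 × 1.0340 = 1.172651
Real growth factor = 1.182290 / 1.172651 = 1.008220
Total real return = 1.008220 − 1 → 0.82%.

0.82%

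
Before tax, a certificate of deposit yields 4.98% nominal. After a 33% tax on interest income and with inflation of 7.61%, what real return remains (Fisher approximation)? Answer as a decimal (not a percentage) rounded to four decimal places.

After-tax nominal return = 4.98% × (1 − 0.33) = 3.3366%.
r ≈ 3.3366% − 7.61% → -0.0427.

-0.0427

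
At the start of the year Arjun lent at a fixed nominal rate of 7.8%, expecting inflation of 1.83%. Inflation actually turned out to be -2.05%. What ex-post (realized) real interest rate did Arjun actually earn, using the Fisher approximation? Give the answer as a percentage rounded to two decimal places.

Ex-post: 7.8% − (-2.05%) = 9.850%
So the realized real rate is 9.85%.

9.85%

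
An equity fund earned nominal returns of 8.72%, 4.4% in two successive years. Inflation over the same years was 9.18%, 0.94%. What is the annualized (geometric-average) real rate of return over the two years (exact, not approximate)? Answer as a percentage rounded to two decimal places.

1.48%

Nominal growth factor = 1.0872 × 1.0440 = 1.135036800
Price-level growth factor = 1.0918 × 1.0094 = 1.102062920
Real growth factor = 1.135036800 / 1.102062920 = 1.029920143
Annualized real rate = 1.029920143^(1/2) − 1 = 1.48498% → 1.48%.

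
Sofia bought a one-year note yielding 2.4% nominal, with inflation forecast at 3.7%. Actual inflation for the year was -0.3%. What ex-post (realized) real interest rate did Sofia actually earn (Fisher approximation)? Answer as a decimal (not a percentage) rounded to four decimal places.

Ex-post: 2.4% − (-0.3%) = 2.700%
So the realized real rate is 0.0270.

0.0270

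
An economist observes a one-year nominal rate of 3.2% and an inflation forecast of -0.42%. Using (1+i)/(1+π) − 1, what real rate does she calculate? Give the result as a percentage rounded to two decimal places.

3.64%

1 + r = 1.03200 / 0.99580 = 1.036353
r = 1.036353 − 1 = 3.6353%, i.e. 3.64%.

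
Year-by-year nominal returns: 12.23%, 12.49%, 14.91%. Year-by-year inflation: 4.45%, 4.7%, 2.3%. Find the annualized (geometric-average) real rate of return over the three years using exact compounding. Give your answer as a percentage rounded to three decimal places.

Compound the nominal returns: 1.1223 × 1.1249 × 1.1491 = 1.45071033.
Compound inflation: 1.0445 × 1.0470 × 1.0230 = 1.11874410.
Deflate: 1.45071033 / 1.11874410 = 1.29673115.
Annualized real rate = 1.29673115^(1/3) − 1 = 9.0477% → 9.048%.

9.048%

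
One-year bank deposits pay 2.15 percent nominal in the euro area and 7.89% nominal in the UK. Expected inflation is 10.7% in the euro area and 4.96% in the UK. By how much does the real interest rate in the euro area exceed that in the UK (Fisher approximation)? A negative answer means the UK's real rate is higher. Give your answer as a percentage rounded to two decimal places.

-11.48%

The euro area: 2.15% − 10.7% = -8.550%
The UK: 7.89% − 4.96% = 2.930%
Differential = -11.480% → -11.48%.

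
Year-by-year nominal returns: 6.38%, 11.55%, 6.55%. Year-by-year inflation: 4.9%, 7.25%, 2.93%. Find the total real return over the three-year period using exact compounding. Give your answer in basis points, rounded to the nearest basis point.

919 basis points

Nominal growth factor = 1.0638 × 1.1155 × 1.0655 = 1.264396
Price-level growth factor = 1.0490 × 1.0725 × 1.0293 = 1.158017
Real growth factor = 1.264396 / 1.158017 = 1.091863
Total real return = 1.091863 − 1 → 919 basis points.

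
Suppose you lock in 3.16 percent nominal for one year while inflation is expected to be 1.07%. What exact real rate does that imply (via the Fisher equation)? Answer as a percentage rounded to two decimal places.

2.07%

By the Fisher equation, 1 + r = (1 + i)/(1 + π).
1 + r = 1.03160 / 1.01070 = 1.020679
r = 1.020679 − 1 = 2.0679%, i.e. 2.07%.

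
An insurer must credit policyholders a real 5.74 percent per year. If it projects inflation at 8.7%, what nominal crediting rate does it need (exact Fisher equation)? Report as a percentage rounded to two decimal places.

(1 + i) = (1 + r)(1 + π) = 1.05740 × 1.08700 = 1.1493938
i = 1.1493938 − 1, so the required nominal rate is 14.94%.

14.94%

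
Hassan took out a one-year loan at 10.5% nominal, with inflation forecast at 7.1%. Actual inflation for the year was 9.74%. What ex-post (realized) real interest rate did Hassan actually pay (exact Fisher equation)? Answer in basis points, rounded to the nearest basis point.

Ex-post: (1 + 0.1050)/(1 + 0.0974) − 1 = 0.6925%
So the realized real rate is 69 basis points.

69 basis points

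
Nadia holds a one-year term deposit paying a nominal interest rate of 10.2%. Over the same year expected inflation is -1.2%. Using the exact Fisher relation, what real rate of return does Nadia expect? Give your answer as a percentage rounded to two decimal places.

11.54%

By the Fisher relation, 1 + r = (1 + i)/(1 + π).
1 + r = 1.10200 / 0.98800 = 1.115385
r = 1.115385 − 1 = 11.5385%, i.e. 11.54%.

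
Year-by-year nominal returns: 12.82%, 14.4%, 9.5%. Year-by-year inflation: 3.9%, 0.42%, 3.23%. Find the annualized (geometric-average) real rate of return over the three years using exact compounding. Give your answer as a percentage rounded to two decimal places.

Nominal growth factor = 1.1282 × 1.1440 × 1.0950 = 1.41327358
Price-level growth factor = 1.0390 × 1.0042 × 1.0323 = 1.07706445
Real growth factor = 1.41327358 / 1.07706445 = 1.31215321
Annualized real rate = 1.31215321^(1/3) − 1 = 9.4783% → 9.48%.

9.48%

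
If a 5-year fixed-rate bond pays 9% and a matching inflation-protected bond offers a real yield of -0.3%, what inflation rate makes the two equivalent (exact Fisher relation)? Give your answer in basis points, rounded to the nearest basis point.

933 basis points

(1 + π) = (1 + i)/(1 + r) = 1.09000 / 0.99700 = 1.093280
Break-even inflation = 1.093280 − 1 → 933 basis points.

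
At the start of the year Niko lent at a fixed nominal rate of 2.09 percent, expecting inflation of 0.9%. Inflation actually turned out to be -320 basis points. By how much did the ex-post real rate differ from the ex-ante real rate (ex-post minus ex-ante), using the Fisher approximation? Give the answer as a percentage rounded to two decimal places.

Ex-ante: 2.09% − 0.9% = 1.190%
Ex-post: 2.09% − (-3.2%) = 5.290%
Difference (ex-post − ex-ante) = 4.1000% → 4.10%.

4.10%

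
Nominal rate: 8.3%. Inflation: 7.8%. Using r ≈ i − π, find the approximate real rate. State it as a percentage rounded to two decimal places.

r ≈ i − π = 8.3% − 7.8% = 0.50%.

0.50%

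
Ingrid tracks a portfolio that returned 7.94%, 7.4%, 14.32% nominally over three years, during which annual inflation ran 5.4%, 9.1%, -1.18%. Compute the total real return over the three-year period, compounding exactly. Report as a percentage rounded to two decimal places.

16.63%

Nominal growth factor = 1.0794 × 1.0740 × 1.1432 = 1.325284
Price-level growth factor = 1.0540 × 1.0910 × 0.9882 = 1.136345
Real growth factor = 1.325284 / 1.136345 = 1.166269
Total real return = 1.166269 − 1 → 16.63%.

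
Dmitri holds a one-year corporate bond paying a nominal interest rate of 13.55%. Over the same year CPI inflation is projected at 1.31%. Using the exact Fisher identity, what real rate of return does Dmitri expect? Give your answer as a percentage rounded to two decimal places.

12.08%

By the Fisher identity, 1 + r = (1 + i)/(1 + π).
1 + r = 1.13550 / 1.01310 = 1.120817
r = 1.120817 − 1 = 12.0817%, i.e. 12.08%.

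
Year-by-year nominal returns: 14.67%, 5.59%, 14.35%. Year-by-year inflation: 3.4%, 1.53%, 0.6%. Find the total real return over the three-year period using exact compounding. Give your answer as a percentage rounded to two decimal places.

Nominal growth factor = 1.1467 × 1.0559 × 1.1435 = 1.384550
Price-level growth factor = 1.0340 × 1.0153 × 1.0060 = 1.056119
Real growth factor = 1.384550 / 1.056119 = 1.310979
Total real return = 1.310979 − 1 → 31.10%.

31.10%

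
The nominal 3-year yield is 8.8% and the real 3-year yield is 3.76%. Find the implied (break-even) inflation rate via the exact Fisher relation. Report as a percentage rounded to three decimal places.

4.857%

(1 + π) = (1 + i)/(1 + r) = 1.08800 / 1.03760 = 1.048574
Break-even inflation = 1.048574 − 1 → 4.857%.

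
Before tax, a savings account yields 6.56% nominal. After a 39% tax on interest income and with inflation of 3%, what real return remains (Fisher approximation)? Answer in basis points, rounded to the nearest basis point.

100 basis points

After-tax nominal return = 6.56% × (1 − 0.39) = 4.0016%.
r ≈ 4.0016% − 3% → 100 basis points.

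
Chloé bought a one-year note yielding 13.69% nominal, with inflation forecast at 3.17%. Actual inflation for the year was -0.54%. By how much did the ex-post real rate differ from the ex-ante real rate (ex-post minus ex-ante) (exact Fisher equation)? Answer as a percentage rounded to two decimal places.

Ex-ante: (1 + 0.1369)/(1 + 0.0317) − 1 = 10.1968%
Ex-post: (1 + 0.1369)/(1 − 0.0054) − 1 = 14.3073%
Difference (ex-post − ex-ante) = 4.1105% → 4.11%.

4.11%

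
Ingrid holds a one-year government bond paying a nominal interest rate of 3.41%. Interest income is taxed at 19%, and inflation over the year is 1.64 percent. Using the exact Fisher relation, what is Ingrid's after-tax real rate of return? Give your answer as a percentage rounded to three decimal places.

After-tax nominal return = 3.41% × (1 − 0.19) = 2.7621%.
1 + r = 1.027621 / 1.01640 = 1.011040
After-tax real rate = 1.011040 − 1 → 1.104%.

1.104%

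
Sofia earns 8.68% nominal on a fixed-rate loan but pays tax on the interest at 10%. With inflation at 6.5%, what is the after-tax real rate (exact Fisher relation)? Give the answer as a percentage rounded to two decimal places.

After-tax nominal return = 8.68% × (1 − 0.1) = 7.8120%.
1 + r = 1.07812 / 1.06500 = 1.012319
After-tax real rate = 1.012319 − 1 → 1.23%.

1.23%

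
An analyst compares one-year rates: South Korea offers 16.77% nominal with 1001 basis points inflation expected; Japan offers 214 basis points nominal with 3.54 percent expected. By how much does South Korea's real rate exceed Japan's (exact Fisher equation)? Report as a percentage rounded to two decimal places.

South Korea: (1 + 0.1677)/(1 + 0.1001) − 1 = 6.1449%
Japan: (1 + 0.0214)/(1 + 0.0354) − 1 = -1.3521%
Differential = 6.1449% − (-1.3521%) = 7.4970% → 7.50%.

7.50%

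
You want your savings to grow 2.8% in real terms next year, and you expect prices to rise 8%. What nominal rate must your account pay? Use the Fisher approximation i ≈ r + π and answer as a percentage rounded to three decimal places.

i ≈ r + π = 2.8% + 8% = 10.800%.

10.800%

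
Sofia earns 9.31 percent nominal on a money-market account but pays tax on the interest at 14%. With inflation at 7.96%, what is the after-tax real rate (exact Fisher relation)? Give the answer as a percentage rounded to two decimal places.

After-tax nominal return = 9.31% × (1 − 0.14) = 8.0066%.
1 + r = 1.080066 / 1.07960 = 1.000432
After-tax real rate = 1.000432 − 1 → 0.04%.

0.04%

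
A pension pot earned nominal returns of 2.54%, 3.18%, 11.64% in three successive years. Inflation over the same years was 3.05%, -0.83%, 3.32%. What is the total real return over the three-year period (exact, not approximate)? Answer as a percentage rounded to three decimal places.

11.865%

Compound the nominal returns: 1.0254 × 1.0318 × 1.1164 = 1.181160.
Compound inflation: 1.0305 × 0.9917 × 1.0332 = 1.055875.
Deflate: 1.181160 / 1.055875 = 1.118654.
Total real return = 1.118654 − 1 → 11.865%.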